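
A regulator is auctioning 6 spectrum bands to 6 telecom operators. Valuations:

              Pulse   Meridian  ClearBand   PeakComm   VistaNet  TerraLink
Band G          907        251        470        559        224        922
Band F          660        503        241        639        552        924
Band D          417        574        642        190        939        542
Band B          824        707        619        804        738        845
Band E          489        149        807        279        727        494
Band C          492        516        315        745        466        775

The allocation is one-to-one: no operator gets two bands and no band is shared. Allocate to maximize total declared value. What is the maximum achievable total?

Max total: $5029M

Optimal: Pulse→Band G ($907M), Meridian→Band B ($707M), ClearBand→Band E ($807M), PeakComm→Band C ($745M), VistaNet→Band D ($939M), TerraLink→Band F ($924M) — total 907+707+807+745+939+924 = $5029M.
Max-entry greedy (repeatedly take the single best remaining cell) gives $4897M, worse by 132.
Next-best assignment: Pulse→Band G, Meridian→Band C, ClearBand→Band E, PeakComm→Band B, VistaNet→Band D, TerraLink→Band F = $4897M.
Swapping ClearBand↔Pulse (ClearBand→Band G $470M, Pulse→Band E $489M) loses 755.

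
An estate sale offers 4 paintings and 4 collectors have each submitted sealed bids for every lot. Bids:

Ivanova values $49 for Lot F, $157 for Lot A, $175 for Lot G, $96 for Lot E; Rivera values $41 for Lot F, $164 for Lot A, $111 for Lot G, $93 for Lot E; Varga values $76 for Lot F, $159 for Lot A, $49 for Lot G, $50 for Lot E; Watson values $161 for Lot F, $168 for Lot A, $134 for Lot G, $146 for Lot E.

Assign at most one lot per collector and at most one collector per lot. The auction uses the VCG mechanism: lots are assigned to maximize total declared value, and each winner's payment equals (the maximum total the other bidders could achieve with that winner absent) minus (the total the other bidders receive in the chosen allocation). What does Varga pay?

Efficient allocation: Ivanova→Lot G ($175), Rivera→Lot E ($93), Varga→Lot A ($159), Watson→Lot F ($161); total welfare W = $588.
Varga receives Lot A at value $159, so the others get W − 159 = $429.
Without Varga: best allocation of the remaining 3 bidders over all 4 lots is Ivanova→Lot G ($175), Rivera→Lot A ($164), Watson→Lot F ($161), total $500.
VCG payment = (others' best without Varga) − (others' welfare with Varga) = 500 − 429 = $71.

Varga pays $71.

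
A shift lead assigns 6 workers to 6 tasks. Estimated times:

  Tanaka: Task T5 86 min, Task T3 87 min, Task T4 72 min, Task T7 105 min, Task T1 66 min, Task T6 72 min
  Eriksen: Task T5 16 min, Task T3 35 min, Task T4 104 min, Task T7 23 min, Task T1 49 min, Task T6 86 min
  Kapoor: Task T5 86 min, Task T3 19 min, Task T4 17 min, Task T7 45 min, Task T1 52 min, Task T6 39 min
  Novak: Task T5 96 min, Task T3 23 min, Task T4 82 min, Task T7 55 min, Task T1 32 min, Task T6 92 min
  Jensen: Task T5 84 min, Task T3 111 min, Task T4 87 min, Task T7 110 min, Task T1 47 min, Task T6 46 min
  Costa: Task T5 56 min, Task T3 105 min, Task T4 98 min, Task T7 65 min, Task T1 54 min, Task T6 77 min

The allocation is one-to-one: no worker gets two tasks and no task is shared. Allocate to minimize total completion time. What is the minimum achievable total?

Optimal: Tanaka→Task T1 (66 min), Eriksen→Task T7 (23 min), Kapoor→Task T4 (17 min), Novak→Task T3 (23 min), Jensen→Task T6 (46 min), Costa→Task T5 (56 min) — total 66+23+17+23+46+56 = 231 min.
Column-greedy (each task in turn goes to its cheapest remaining worker) gives 286 min, worse by 55.
Next-best assignment: Tanaka→Task T1, Eriksen→Task T5, Kapoor→Task T4, Novak→Task T3, Jensen→Task T6, Costa→Task T7 = 233 min.

Min total: 231 min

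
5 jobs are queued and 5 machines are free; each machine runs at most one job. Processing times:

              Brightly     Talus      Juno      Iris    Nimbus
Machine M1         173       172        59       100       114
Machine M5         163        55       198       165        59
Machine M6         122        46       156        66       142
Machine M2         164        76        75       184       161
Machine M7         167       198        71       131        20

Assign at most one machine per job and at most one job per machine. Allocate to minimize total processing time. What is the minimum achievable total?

Min total: 364 min

Optimal: Brightly→Machine M2 (164 min), Talus→Machine M5 (55 min), Juno→Machine M1 (59 min), Iris→Machine M6 (66 min), Nimbus→Machine M7 (20 min) — total 164+55+59+66+20 = 364 min.
Row-greedy (each job in turn takes its cheapest remaining machine) gives 528 min, worse by 164.
Next-best assignment: Brightly→Machine M6, Talus→Machine M5, Juno→Machine M2, Iris→Machine M1, Nimbus→Machine M7 = 372 min.
Every other assignment is strictly worse.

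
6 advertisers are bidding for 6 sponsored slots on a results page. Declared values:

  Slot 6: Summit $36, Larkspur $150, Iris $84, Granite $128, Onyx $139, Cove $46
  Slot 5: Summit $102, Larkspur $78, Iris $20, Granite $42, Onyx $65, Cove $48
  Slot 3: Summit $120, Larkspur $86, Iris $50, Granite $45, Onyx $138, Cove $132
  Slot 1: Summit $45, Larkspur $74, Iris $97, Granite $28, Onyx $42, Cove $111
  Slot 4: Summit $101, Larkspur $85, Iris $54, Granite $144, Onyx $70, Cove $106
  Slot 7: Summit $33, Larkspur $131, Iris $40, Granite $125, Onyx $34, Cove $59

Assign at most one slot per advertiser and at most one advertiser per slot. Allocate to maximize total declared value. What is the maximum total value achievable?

This is the linear assignment problem.
Optimal: Summit→Slot 5 ($102), Larkspur→Slot 7 ($131), Iris→Slot 1 ($97), Granite→Slot 4 ($144), Onyx→Slot 6 ($139), Cove→Slot 3 ($132) — total 102+131+97+144+139+132 = $745.
No other one-to-one assignment exceeds $745.

Maximum total: $745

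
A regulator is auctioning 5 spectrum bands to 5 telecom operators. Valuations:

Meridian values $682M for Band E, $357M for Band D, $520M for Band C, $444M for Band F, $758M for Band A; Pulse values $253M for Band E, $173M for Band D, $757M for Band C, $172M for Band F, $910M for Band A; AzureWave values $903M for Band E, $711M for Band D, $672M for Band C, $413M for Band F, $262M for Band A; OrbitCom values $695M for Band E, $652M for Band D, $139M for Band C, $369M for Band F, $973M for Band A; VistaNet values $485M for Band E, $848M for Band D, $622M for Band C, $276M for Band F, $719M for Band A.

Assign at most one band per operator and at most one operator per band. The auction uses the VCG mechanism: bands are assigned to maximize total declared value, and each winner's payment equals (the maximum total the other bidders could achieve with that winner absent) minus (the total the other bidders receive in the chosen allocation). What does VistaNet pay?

VistaNet pays $46M.

Efficient allocation: Meridian→Band F ($444M), Pulse→Band C ($757M), AzureWave→Band E ($903M), OrbitCom→Band A ($973M), VistaNet→Band D ($848M); total welfare W = $3925M.
VistaNet receives Band D at value $848M, so the others get W − 848 = $3077M.
Without VistaNet: best allocation of the remaining 4 bidders over all 5 bands is Meridian→Band E ($682M), Pulse→Band C ($757M), AzureWave→Band D ($711M), OrbitCom→Band A ($973M), total $3123M.
VCG payment = (others' best without VistaNet) − (others' welfare with VistaNet) = 3123 − 3077 = $46M.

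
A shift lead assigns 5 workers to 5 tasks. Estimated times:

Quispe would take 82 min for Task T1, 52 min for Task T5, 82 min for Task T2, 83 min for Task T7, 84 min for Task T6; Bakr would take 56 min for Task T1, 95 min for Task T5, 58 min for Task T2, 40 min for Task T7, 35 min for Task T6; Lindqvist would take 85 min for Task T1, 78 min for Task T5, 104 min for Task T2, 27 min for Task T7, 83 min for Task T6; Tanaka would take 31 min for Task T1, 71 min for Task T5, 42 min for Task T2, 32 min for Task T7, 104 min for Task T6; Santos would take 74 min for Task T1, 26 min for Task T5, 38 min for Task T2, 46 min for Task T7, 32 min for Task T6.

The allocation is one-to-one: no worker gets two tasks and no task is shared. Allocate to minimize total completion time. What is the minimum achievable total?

Minimum total: 183 min

This is the linear assignment problem.
Optimal: Quispe→Task T5 (52 min), Bakr→Task T6 (35 min), Lindqvist→Task T7 (27 min), Tanaka→Task T1 (31 min), Santos→Task T2 (38 min) — total 52+35+27+31+38 = 183 min.
Min-entry greedy (repeatedly take the single cheapest remaining cell) gives 201 min, worse by 18.
Next-best assignment: Quispe→Task T5, Bakr→Task T2, Lindqvist→Task T7, Tanaka→Task T1, Santos→Task T6 = 200 min.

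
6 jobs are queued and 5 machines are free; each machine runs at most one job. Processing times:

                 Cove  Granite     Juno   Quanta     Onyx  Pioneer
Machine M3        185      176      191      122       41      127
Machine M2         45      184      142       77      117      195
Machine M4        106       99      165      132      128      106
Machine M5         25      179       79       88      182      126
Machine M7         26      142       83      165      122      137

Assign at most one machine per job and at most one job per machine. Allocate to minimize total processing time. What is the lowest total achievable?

Optimal: Onyx→Machine M3 (41 min), Quanta→Machine M2 (77 min), Granite→Machine M4 (99 min), Juno→Machine M5 (79 min), Cove→Machine M7 (26 min) — total 41+77+99+79+26 = 322 min.
Min-entry greedy (repeatedly take the single cheapest remaining cell) gives 325 min, worse by 3.

Minimum total: 322 min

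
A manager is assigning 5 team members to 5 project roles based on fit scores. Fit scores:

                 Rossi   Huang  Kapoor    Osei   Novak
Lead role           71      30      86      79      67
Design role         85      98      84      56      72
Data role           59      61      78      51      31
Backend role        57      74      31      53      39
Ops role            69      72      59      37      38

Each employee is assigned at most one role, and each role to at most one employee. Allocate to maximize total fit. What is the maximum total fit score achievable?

Max total: 372 pts

This is a one-to-one assignment (maximum-weight bipartite matching).
Optimal: Rossi→Ops role (69 pts), Huang→Backend role (74 pts), Kapoor→Data role (78 pts), Osei→Lead role (79 pts), Novak→Design role (72 pts) — total 69+74+78+79+72 = 372 pts.
Max-entry greedy (repeatedly take the single best remaining cell) gives 337 pts, worse by 35.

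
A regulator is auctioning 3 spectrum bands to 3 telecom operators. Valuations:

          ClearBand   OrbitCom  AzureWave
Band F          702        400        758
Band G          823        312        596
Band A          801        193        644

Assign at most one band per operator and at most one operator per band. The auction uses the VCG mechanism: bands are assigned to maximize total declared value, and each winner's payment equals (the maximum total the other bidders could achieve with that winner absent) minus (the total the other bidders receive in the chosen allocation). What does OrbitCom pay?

Efficient allocation: ClearBand→Band A ($801M), OrbitCom→Band G ($312M), AzureWave→Band F ($758M); total welfare W = $1871M.
OrbitCom receives Band G at value $312M, so the others get W − 312 = $1559M.
Without OrbitCom: best allocation of the remaining 2 bidders over all 3 bands is ClearBand→Band G ($823M), AzureWave→Band F ($758M), total $1581M.
VCG payment = (others' best without OrbitCom) − (others' welfare with OrbitCom) = 1581 − 1559 = $22M.

OrbitCom pays $22M.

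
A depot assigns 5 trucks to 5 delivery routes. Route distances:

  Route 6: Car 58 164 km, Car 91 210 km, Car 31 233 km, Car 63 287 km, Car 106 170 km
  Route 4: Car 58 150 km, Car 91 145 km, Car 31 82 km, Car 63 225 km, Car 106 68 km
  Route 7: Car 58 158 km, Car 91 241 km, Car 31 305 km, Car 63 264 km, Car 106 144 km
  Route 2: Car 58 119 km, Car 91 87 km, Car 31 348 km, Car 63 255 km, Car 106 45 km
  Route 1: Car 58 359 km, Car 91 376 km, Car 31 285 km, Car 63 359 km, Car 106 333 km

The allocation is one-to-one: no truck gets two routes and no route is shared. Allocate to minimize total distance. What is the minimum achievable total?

Min total: 836 km

Optimal: Car 58→Route 6 (164 km), Car 91→Route 2 (87 km), Car 31→Route 4 (82 km), Car 63→Route 1 (359 km), Car 106→Route 7 (144 km) — total 164+87+82+359+144 = 836 km.
Min-entry greedy (repeatedly take the single cheapest remaining cell) gives 854 km, worse by 18.
Next-best assignment: Car 58→Route 7, Car 91→Route 6, Car 31→Route 4, Car 63→Route 1, Car 106→Route 2 = 854 km.
Swapping Car 31↔Car 63 (Car 31→Route 1 285 km, Car 63→Route 4 225 km) adds 69.
Checked against all permutations: 836 km is optimal.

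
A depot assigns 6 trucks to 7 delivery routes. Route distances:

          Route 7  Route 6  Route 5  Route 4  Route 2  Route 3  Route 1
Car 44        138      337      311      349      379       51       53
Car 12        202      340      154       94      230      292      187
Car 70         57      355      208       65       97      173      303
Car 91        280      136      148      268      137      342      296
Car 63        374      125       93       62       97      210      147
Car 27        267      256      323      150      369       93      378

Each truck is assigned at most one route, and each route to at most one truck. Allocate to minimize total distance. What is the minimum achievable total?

Minimum total: 526 km

Optimal: Car 44→Route 1 (53 km), Car 12→Route 4 (94 km), Car 70→Route 7 (57 km), Car 91→Route 6 (136 km), Car 63→Route 5 (93 km), Car 27→Route 3 (93 km) — total 53+94+57+136+93+93 = 526 km.
Row-greedy (each truck in turn takes its cheapest remaining route) gives 800 km, worse by 274.
Next-best assignment: Car 44→Route 1, Car 12→Route 4, Car 70→Route 7, Car 91→Route 2, Car 63→Route 5, Car 27→Route 3 = 527 km.
Every other assignment is strictly worse.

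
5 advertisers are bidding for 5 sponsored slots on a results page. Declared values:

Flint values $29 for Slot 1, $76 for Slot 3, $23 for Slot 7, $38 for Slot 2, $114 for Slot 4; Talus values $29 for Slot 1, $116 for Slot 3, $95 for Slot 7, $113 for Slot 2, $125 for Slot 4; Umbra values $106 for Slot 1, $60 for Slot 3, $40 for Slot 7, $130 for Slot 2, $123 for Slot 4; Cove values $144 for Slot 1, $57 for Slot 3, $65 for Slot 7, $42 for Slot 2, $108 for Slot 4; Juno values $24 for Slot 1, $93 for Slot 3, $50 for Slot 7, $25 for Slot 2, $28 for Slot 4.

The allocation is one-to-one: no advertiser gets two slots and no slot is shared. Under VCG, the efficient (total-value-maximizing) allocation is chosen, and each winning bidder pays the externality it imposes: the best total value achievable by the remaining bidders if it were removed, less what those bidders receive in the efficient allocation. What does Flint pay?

Flint pays $30.

Efficient allocation: Flint→Slot 4 ($114), Talus→Slot 7 ($95), Umbra→Slot 2 ($130), Cove→Slot 1 ($144), Juno→Slot 3 ($93); total welfare W = $576.
Flint receives Slot 4 at value $114, so the others get W − 114 = $462.
Without Flint: best allocation of the remaining 4 bidders over all 5 slots is Talus→Slot 4 ($125), Umbra→Slot 2 ($130), Cove→Slot 1 ($144), Juno→Slot 3 ($93), total $492.
VCG payment = (others' best without Flint) − (others' welfare with Flint) = 492 − 462 = $30.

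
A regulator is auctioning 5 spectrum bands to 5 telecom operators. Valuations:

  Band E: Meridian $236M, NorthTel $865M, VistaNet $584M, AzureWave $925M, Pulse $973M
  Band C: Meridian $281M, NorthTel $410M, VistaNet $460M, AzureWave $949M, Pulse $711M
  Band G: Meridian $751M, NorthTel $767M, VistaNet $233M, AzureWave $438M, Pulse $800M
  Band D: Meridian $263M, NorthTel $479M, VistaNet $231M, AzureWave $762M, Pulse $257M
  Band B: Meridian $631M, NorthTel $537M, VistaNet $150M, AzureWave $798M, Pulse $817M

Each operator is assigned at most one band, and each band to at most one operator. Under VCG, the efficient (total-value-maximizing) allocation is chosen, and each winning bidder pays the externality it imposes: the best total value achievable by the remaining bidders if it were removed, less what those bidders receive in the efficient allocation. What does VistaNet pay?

Efficient allocation: Meridian→Band G ($751M), NorthTel→Band E ($865M), VistaNet→Band C ($460M), AzureWave→Band D ($762M), Pulse→Band B ($817M); total welfare W = $3655M.
VistaNet receives Band C at value $460M, so the others get W − 460 = $3195M.
Without VistaNet: best allocation of the remaining 4 bidders over all 5 bands is Meridian→Band G ($751M), NorthTel→Band E ($865M), AzureWave→Band C ($949M), Pulse→Band B ($817M), total $3382M.
VCG payment = (others' best without VistaNet) − (others' welfare with VistaNet) = 3382 − 3195 = $187M.

VistaNet pays $187M.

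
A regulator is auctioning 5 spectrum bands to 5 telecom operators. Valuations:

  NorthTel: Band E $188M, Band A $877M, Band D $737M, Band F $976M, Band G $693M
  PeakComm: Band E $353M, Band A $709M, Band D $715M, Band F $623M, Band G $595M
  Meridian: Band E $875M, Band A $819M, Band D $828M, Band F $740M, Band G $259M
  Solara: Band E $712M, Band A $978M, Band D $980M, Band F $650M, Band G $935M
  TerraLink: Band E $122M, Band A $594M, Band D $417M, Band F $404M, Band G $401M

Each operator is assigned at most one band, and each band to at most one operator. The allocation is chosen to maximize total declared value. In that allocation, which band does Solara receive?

Optimal: NorthTel→Band F ($976M), PeakComm→Band D ($715M), Meridian→Band E ($875M), Solara→Band G ($935M), TerraLink→Band A ($594M) — total 976+715+875+935+594 = $4095M.
Row-greedy (each operator in turn takes its best remaining band) gives $3945M, worse by 150.
Next-best assignment: NorthTel→Band F, PeakComm→Band G, Meridian→Band E, Solara→Band D, TerraLink→Band A = $4020M.
Every other assignment is strictly worse.
Solara's own top band is Band D ($980M), but forcing Solara→Band D and reassigning the rest optimally gives only $4020M — worse by 75.

Solara receives Band G.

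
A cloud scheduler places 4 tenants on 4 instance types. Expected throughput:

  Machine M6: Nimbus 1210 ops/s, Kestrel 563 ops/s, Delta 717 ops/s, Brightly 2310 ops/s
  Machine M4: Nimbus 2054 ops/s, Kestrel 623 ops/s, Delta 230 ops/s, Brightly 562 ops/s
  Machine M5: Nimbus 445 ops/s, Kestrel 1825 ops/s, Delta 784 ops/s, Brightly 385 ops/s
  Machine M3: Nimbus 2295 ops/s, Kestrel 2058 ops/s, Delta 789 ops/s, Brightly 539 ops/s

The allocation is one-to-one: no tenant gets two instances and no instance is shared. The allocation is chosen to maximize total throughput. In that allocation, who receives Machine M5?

Treat this as an assignment problem: match each tenant to one instance.
Optimal: Nimbus→Machine M4 (2054 ops/s), Kestrel→Machine M3 (2058 ops/s), Delta→Machine M5 (784 ops/s), Brightly→Machine M6 (2310 ops/s) — total 2054+2058+784+2310 = 7206 ops/s.
Next-best assignment: Nimbus→Machine M4, Kestrel→Machine M5, Delta→Machine M3, Brightly→Machine M6 = 6978 ops/s.
Delta's own top instance is Machine M3 (789 ops/s), but forcing Delta→Machine M3 and reassigning the rest optimally gives only 6978 ops/s — worse by 228.

Delta receives Machine M5.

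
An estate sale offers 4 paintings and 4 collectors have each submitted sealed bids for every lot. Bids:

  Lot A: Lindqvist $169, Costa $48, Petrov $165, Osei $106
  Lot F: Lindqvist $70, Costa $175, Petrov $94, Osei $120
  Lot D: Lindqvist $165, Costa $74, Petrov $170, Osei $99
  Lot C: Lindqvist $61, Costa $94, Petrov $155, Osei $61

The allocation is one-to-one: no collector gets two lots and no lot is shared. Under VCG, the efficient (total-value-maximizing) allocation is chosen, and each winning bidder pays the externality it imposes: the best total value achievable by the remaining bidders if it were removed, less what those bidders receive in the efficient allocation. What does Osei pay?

Efficient allocation: Lindqvist→Lot D ($165), Costa→Lot F ($175), Petrov→Lot C ($155), Osei→Lot A ($106); total welfare W = $601.
Osei receives Lot A at value $106, so the others get W − 106 = $495.
Without Osei: best allocation of the remaining 3 bidders over all 4 lots is Lindqvist→Lot A ($169), Costa→Lot F ($175), Petrov→Lot D ($170), total $514.
VCG payment = (others' best without Osei) − (others' welfare with Osei) = 514 − 495 = $19.

Osei pays $19.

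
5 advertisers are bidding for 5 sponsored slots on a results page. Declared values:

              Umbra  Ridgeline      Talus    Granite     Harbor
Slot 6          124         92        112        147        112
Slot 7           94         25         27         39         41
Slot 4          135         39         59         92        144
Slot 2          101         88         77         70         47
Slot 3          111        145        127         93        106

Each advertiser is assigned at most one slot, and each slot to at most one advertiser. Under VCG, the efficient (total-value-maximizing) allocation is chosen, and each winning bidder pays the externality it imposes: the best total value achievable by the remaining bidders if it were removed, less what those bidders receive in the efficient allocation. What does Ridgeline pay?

Efficient allocation: Umbra→Slot 7 ($94), Ridgeline→Slot 3 ($145), Talus→Slot 2 ($77), Granite→Slot 6 ($147), Harbor→Slot 4 ($144); total welfare W = $607.
Ridgeline receives Slot 3 at value $145, so the others get W − 145 = $462.
Without Ridgeline: best allocation of the remaining 4 bidders over all 5 slots is Umbra→Slot 2 ($101), Talus→Slot 3 ($127), Granite→Slot 6 ($147), Harbor→Slot 4 ($144), total $519.
VCG payment = (others' best without Ridgeline) − (others' welfare with Ridgeline) = 519 − 462 = $57.

Ridgeline pays $57.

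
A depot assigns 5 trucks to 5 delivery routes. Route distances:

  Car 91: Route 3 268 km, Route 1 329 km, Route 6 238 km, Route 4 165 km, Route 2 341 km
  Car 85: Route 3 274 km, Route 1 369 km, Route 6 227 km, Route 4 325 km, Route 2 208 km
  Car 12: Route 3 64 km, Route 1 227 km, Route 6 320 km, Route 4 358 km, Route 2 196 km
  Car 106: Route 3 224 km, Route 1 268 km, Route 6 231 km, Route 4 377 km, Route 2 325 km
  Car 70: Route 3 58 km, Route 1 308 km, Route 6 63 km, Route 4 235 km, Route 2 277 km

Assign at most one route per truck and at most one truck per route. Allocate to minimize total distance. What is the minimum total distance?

Optimal: Car 91→Route 4 (165 km), Car 85→Route 2 (208 km), Car 12→Route 3 (64 km), Car 106→Route 1 (268 km), Car 70→Route 6 (63 km) — total 165+208+64+268+63 = 768 km.
Column-greedy (each route in turn goes to its cheapest remaining truck) gives 1002 km, worse by 234.
Checked against all permutations: 768 km is optimal.

Minimum total: 768 km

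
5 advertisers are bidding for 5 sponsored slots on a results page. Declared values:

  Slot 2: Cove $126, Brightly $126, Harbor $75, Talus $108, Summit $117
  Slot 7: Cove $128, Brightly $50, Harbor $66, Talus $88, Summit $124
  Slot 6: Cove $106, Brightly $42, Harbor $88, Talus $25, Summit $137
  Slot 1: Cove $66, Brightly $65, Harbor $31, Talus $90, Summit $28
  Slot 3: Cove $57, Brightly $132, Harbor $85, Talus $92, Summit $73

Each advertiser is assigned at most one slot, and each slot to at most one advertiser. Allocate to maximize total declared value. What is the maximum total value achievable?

Max total: $566

This is a one-to-one assignment (maximum-weight bipartite matching).
Optimal: Cove→Slot 7 ($128), Brightly→Slot 2 ($126), Harbor→Slot 3 ($85), Talus→Slot 1 ($90), Summit→Slot 6 ($137) — total 128+126+85+90+137 = $566.
Column-greedy (each slot in turn goes to its best remaining advertiser) gives $560, worse by 6.
No other one-to-one assignment exceeds $566.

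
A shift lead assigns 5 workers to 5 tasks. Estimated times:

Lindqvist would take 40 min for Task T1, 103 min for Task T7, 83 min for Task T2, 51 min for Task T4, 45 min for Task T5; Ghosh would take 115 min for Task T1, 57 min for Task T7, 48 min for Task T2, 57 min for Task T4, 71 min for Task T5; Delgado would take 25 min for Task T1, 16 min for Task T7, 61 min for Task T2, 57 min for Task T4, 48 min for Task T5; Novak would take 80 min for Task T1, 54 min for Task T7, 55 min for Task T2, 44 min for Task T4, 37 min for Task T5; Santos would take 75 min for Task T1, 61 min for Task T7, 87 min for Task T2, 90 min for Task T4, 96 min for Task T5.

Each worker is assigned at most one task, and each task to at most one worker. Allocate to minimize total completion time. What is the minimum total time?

Treat this as an assignment problem: match each worker to one task.
Optimal: Lindqvist→Task T4 (51 min), Ghosh→Task T2 (48 min), Delgado→Task T1 (25 min), Novak→Task T5 (37 min), Santos→Task T7 (61 min) — total 51+48+25+37+61 = 222 min.
Column-greedy (each task in turn goes to its cheapest remaining worker) gives 274 min, worse by 52.

Min total: 222 min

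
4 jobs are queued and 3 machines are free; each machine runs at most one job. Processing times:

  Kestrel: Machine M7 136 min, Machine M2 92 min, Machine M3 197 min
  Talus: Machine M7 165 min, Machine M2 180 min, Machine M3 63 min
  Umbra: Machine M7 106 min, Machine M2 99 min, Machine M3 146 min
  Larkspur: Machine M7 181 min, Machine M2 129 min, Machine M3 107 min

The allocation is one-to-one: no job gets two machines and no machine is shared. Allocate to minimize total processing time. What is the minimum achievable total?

This is the linear assignment problem.
Optimal: Umbra→Machine M7 (106 min), Kestrel→Machine M2 (92 min), Talus→Machine M3 (63 min) — total 106+92+63 = 261 min.
Next-best assignment: Kestrel→Machine M7, Umbra→Machine M2, Talus→Machine M3 = 298 min.
Swapping Talus↔Kestrel (Talus→Machine M2 180 min, Kestrel→Machine M3 197 min) adds 222.

Minimum total: 261 min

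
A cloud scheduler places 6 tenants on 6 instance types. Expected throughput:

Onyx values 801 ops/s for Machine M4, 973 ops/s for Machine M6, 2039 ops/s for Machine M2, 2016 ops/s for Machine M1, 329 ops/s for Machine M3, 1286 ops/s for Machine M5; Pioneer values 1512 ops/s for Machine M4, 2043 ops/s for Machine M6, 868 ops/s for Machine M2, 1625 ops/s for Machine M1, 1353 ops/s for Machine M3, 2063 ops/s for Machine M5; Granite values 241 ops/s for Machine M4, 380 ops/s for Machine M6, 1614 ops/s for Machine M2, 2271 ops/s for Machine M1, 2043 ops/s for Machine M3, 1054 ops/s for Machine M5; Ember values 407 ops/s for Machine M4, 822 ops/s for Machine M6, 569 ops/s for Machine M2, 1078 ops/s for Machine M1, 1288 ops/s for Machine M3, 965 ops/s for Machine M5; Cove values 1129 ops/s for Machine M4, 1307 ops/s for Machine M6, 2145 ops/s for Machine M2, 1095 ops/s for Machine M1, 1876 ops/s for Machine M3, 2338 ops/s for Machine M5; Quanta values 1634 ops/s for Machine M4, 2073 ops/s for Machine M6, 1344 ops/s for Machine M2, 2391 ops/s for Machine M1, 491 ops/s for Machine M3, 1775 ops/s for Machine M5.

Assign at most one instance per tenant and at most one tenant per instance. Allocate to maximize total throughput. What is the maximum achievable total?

Optimal: Onyx→Machine M2 (2039 ops/s), Pioneer→Machine M6 (2043 ops/s), Granite→Machine M1 (2271 ops/s), Ember→Machine M3 (1288 ops/s), Cove→Machine M5 (2338 ops/s), Quanta→Machine M4 (1634 ops/s) — total 2039+2043+2271+1288+2338+1634 = 11613 ops/s.
Column-greedy (each instance in turn goes to its best remaining tenant) gives 10667 ops/s, worse by 946.

Max total: 11613 ops/s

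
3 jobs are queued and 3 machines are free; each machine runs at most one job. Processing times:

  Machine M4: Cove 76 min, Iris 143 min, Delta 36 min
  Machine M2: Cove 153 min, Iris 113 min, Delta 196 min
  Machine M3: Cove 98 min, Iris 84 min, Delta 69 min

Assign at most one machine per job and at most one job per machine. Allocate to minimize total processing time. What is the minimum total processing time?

Optimal: Cove→Machine M3 (98 min), Iris→Machine M2 (113 min), Delta→Machine M4 (36 min) — total 98+113+36 = 247 min.
Min-entry greedy (repeatedly take the single cheapest remaining cell) gives 273 min, worse by 26.
Checked against all permutations: 247 min is optimal.

Minimum total: 247 min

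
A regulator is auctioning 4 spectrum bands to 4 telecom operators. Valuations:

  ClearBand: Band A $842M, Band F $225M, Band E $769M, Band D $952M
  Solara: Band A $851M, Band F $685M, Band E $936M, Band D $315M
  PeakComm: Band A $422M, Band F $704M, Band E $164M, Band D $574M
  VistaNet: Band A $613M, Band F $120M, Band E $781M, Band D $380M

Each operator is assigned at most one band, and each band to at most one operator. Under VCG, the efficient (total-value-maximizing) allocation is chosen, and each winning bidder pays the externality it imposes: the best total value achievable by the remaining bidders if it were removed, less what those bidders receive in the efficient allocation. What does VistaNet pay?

Efficient allocation: ClearBand→Band D ($952M), Solara→Band A ($851M), PeakComm→Band F ($704M), VistaNet→Band E ($781M); total welfare W = $3288M.
VistaNet receives Band E at value $781M, so the others get W − 781 = $2507M.
Without VistaNet: best allocation of the remaining 3 bidders over all 4 bands is ClearBand→Band D ($952M), Solara→Band E ($936M), PeakComm→Band F ($704M), total $2592M.
VCG payment = (others' best without VistaNet) − (others' welfare with VistaNet) = 2592 − 2507 = $85M.

VistaNet pays $85M.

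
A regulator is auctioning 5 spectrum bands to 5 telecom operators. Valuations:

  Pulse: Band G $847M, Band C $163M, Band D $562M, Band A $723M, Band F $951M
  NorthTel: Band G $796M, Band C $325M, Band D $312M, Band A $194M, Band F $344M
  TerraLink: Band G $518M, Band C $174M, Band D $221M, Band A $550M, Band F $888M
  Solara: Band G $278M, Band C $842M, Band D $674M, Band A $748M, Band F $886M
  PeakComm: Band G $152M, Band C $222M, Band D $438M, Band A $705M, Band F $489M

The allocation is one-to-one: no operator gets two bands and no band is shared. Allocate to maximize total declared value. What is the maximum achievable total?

Optimal: Pulse→Band D ($562M), NorthTel→Band G ($796M), TerraLink→Band F ($888M), Solara→Band C ($842M), PeakComm→Band A ($705M) — total 562+796+888+842+705 = $3793M.
Max-entry greedy (repeatedly take the single best remaining cell) gives $3515M, worse by 278.
Swapping PeakComm↔NorthTel (PeakComm→Band G $152M, NorthTel→Band A $194M) loses 1155.

Maximum total: $3793M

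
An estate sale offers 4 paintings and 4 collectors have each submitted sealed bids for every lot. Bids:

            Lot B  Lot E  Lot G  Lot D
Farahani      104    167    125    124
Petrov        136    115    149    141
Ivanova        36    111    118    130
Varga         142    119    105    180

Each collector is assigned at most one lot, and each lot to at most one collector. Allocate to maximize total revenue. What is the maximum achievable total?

Optimal: Farahani→Lot E ($167), Petrov→Lot B ($136), Ivanova→Lot G ($118), Varga→Lot D ($180) — total 167+136+118+180 = $601.
Column-greedy (each lot in turn goes to its best remaining collector) gives $588, worse by 13.
Next-best assignment: Farahani→Lot E, Petrov→Lot G, Ivanova→Lot D, Varga→Lot B = $588.

Max total: $601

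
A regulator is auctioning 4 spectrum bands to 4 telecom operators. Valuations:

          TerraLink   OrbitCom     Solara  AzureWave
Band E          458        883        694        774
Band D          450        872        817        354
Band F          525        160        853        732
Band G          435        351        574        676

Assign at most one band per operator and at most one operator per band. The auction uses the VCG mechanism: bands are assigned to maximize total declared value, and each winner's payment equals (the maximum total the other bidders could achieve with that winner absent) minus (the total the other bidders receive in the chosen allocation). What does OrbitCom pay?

OrbitCom pays $54M.

Efficient allocation: TerraLink→Band G ($435M), OrbitCom→Band D ($872M), Solara→Band F ($853M), AzureWave→Band E ($774M); total welfare W = $2934M.
OrbitCom receives Band D at value $872M, so the others get W − 872 = $2062M.
Without OrbitCom: best allocation of the remaining 3 bidders over all 4 bands is TerraLink→Band F ($525M), Solara→Band D ($817M), AzureWave→Band E ($774M), total $2116M.
VCG payment = (others' best without OrbitCom) − (others' welfare with OrbitCom) = 2116 − 2062 = $54M.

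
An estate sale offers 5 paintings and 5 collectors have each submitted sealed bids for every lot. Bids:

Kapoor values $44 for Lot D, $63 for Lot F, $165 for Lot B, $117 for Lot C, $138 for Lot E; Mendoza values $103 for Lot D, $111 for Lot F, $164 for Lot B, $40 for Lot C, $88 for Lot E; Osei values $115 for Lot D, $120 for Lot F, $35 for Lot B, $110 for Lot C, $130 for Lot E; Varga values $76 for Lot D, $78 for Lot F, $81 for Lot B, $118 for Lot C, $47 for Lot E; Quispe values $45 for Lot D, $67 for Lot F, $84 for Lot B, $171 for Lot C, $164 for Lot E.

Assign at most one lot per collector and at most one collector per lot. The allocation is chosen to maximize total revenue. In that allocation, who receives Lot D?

Osei receives Lot D.

Optimal: Kapoor→Lot B ($165), Mendoza→Lot F ($111), Osei→Lot D ($115), Varga→Lot C ($118), Quispe→Lot E ($164) — total 165+111+115+118+164 = $673.
Max-entry greedy (repeatedly take the single best remaining cell) gives $653, worse by 20.
Osei's own top lot is Lot E ($130), but forcing Osei→Lot E and reassigning the rest optimally gives only $653 — worse by 20.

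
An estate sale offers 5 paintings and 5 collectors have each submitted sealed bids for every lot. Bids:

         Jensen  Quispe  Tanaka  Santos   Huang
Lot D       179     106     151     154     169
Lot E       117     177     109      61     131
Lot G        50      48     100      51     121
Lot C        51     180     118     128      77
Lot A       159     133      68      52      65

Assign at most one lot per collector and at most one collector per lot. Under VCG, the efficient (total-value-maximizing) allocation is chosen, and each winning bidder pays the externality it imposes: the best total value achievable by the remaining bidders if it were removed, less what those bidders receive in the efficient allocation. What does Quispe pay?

Efficient allocation: Jensen→Lot A ($159), Quispe→Lot E ($177), Tanaka→Lot D ($151), Santos→Lot C ($128), Huang→Lot G ($121); total welfare W = $736.
Quispe receives Lot E at value $177, so the others get W − 177 = $559.
Without Quispe: best allocation of the remaining 4 bidders over all 5 lots is Jensen→Lot A ($159), Tanaka→Lot D ($151), Santos→Lot C ($128), Huang→Lot E ($131), total $569.
VCG payment = (others' best without Quispe) − (others' welfare with Quispe) = 569 − 559 = $10.

Quispe pays $10.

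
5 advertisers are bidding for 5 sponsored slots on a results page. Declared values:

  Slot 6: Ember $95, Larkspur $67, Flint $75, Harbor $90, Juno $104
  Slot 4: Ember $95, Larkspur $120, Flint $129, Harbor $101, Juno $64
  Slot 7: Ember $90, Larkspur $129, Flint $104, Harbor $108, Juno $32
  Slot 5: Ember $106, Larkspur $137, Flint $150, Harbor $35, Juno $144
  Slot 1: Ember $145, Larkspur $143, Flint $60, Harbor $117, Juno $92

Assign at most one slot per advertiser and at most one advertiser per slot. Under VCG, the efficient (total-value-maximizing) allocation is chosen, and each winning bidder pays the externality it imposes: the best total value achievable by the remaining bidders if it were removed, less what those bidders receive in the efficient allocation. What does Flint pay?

Efficient allocation: Ember→Slot 1 ($145), Larkspur→Slot 7 ($129), Flint→Slot 4 ($129), Harbor→Slot 6 ($90), Juno→Slot 5 ($144); total welfare W = $637.
Flint receives Slot 4 at value $129, so the others get W − 129 = $508.
Without Flint: best allocation of the remaining 4 bidders over all 5 slots is Ember→Slot 1 ($145), Larkspur→Slot 7 ($129), Harbor→Slot 4 ($101), Juno→Slot 5 ($144), total $519.
VCG payment = (others' best without Flint) − (others' welfare with Flint) = 519 − 508 = $11.

Flint pays $11.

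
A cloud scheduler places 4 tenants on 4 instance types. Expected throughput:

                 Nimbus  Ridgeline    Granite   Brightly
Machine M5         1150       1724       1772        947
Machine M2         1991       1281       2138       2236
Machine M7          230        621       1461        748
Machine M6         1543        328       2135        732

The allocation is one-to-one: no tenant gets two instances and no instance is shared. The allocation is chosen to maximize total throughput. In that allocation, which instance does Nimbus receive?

Nimbus receives Machine M6.

Optimal: Nimbus→Machine M6 (1543 ops/s), Ridgeline→Machine M5 (1724 ops/s), Granite→Machine M7 (1461 ops/s), Brightly→Machine M2 (2236 ops/s) — total 1543+1724+1461+2236 = 6964 ops/s.
Row-greedy (each tenant in turn takes its best remaining instance) gives 6598 ops/s, worse by 366.
Next-best assignment: Nimbus→Machine M2, Ridgeline→Machine M5, Granite→Machine M6, Brightly→Machine M7 = 6598 ops/s.
Swapping Ridgeline↔Granite (Ridgeline→Machine M7 621 ops/s, Granite→Machine M5 1772 ops/s) loses 792.
Nimbus's own top instance is Machine M2 (1991 ops/s), but forcing Nimbus→Machine M2 and reassigning the rest optimally gives only 6598 ops/s — worse by 366.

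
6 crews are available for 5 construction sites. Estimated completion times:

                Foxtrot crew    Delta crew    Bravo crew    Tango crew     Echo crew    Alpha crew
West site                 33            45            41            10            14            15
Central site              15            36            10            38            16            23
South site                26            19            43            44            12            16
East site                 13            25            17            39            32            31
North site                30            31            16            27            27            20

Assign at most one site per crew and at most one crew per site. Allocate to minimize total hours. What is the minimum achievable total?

Optimal: Tango crew→West site (10 hours), Bravo crew→Central site (10 hours), Echo crew→South site (12 hours), Foxtrot crew→East site (13 hours), Alpha crew→North site (20 hours) — total 10+10+12+13+20 = 65 hours.
Row-greedy (each crew in turn takes its cheapest remaining site) gives 79 hours, worse by 14.
Swapping Bravo crew↔Echo crew (Bravo crew→South site 43 hours, Echo crew→Central site 16 hours) adds 37.

Minimum total: 65 hours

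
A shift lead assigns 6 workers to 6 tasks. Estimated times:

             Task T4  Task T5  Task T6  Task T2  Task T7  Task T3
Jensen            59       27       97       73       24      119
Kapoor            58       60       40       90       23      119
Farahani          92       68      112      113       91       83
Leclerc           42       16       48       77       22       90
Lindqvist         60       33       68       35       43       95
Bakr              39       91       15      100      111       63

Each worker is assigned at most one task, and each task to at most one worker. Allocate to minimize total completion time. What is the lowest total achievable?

Minimum total: 225 min

Optimal: Jensen→Task T5 (27 min), Kapoor→Task T7 (23 min), Farahani→Task T3 (83 min), Leclerc→Task T4 (42 min), Lindqvist→Task T2 (35 min), Bakr→Task T6 (15 min) — total 27+23+83+42+35+15 = 225 min.
Row-greedy (each worker in turn takes its cheapest remaining task) gives 272 min, worse by 47.
Swapping Jensen↔Leclerc (Jensen→Task T4 59 min, Leclerc→Task T5 16 min) adds 6.
Every other assignment is strictly worse.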